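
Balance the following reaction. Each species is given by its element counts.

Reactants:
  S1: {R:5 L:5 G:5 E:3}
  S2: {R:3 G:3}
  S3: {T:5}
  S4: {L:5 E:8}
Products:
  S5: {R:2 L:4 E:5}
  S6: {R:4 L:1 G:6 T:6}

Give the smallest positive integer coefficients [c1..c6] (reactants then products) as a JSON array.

Coefficients: [3, 5, 6, 2, 5, 5]

R: 3·5+5·3+6·0+2·0 = 30 | 5·2+5·4 = 30
L: 3·5+5·0+6·0+2·5 = 25 | 5·4+5·1 = 25
G: 3·5+5·3+6·0+2·0 = 30 | 5·0+5·6 = 30
T: 3·0+5·0+6·5+2·0 = 30 | 5·0+5·6 = 30
E: 3·3+5·0+6·0+2·8 = 25 | 5·5+5·0 = 25
gcd(3,5,6,2,5,5) = 1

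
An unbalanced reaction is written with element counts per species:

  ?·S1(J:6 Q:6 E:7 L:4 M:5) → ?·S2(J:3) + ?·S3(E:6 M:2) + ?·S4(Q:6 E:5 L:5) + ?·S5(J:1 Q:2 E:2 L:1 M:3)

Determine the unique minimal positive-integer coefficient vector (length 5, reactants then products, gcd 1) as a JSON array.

J: 4·6 = 24 | 6·3+1·0+2·0+6·1 = 24
Q: 4·6 = 24 | 6·0+1·0+2·6+6·2 = 24
E: 4·7 = 28 | 6·0+1·6+2·5+6·2 = 28
L: 4·4 = 16 | 6·0+1·0+2·5+6·1 = 16
M: 4·5 = 20 | 6·0+1·2+2·0+6·3 = 20
gcd(4,6,1,2,6) = 1

Coefficients: [4, 6, 1, 2, 6]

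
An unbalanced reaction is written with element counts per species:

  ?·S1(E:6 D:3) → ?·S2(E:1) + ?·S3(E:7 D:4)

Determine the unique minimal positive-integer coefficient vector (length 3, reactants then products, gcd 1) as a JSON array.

E: 4·6 = 24 | 3·1+3·7 = 24
D: 4·3 = 12 | 3·0+3·4 = 12
gcd(4,3,3) = 1

Coefficients: [4, 3, 3]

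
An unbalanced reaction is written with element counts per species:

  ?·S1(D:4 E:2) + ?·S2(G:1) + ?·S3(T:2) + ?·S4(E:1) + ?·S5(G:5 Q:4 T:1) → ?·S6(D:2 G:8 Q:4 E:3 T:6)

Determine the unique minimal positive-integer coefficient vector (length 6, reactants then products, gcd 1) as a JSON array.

D: 1·4+6·0+5·0+4·0+2·0 = 4 | 2·2 = 4
G: 1·0+6·1+5·0+4·0+2·5 = 16 | 2·8 = 16
Q: 1·0+6·0+5·0+4·0+2·4 = 8 | 2·4 = 8
E: 1·2+6·0+5·0+4·1+2·0 = 6 | 2·3 = 6
T: 1·0+6·0+5·2+4·0+2·1 = 12 | 2·6 = 12
gcd(1,6,5,4,2,2) = 1

Coefficients: [1, 6, 5, 4, 2, 2]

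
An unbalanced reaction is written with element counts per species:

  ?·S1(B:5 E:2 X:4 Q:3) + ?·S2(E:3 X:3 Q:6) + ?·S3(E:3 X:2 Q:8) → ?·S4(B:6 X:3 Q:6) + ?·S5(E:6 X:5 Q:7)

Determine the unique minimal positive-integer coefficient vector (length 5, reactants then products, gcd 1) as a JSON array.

B: 6·5+5·0+3·0 = 30 | 5·6+6·0 = 30
E: 6·2+5·3+3·3 = 36 | 5·0+6·6 = 36
X: 6·4+5·3+3·2 = 45 | 5·3+6·5 = 45
Q: 6·3+5·6+3·8 = 72 | 5·6+6·7 = 72
gcd(6,5,3,5,6) = 1

Coefficients: [6, 5, 3, 5, 6]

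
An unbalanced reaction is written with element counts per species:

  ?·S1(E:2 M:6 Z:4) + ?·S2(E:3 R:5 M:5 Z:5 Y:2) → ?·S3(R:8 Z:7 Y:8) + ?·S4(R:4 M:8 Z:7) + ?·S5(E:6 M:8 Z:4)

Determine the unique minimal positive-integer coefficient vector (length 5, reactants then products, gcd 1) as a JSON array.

Coefficients: [6, 4, 1, 3, 4]

E: 6·2+4·3 = 24 | 1·0+3·0+4·6 = 24
R: 6·0+4·5 = 20 | 1·8+3·4+4·0 = 20
M: 6·6+4·5 = 56 | 1·0+3·8+4·8 = 56
Z: 6·4+4·5 = 44 | 1·7+3·7+4·4 = 44
Y: 6·0+4·2 = 8 | 1·8+3·0+4·0 = 8
gcd(6,4,1,3,4) = 1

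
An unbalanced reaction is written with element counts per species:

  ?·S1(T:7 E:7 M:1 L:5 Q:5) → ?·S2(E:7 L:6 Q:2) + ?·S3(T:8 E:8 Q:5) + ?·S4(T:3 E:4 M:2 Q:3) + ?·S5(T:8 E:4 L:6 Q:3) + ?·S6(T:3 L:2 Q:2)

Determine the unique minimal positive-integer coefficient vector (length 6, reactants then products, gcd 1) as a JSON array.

Coefficients: [6, 2, 1, 3, 2, 3]

T: 6·7 = 42 | 2·0+1·8+3·3+2·8+3·3 = 42
E: 6·7 = 42 | 2·7+1·8+3·4+2·4+3·0 = 42
M: 6·1 = 6 | 2·0+1·0+3·2+2·0+3·0 = 6
L: 6·5 = 30 | 2·6+1·0+3·0+2·6+3·2 = 30
Q: 6·5 = 30 | 2·2+1·5+3·3+2·3+3·2 = 30
gcd(6,2,1,3,2,3) = 1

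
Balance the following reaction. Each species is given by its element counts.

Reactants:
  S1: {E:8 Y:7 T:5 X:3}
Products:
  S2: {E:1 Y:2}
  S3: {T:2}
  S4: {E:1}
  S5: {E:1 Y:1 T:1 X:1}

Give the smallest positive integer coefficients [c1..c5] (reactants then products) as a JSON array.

E: 1·8 = 8 | 2·1+1·0+3·1+3·1 = 8
Y: 1·7 = 7 | 2·2+1·0+3·0+3·1 = 7
T: 1·5 = 5 | 2·0+1·2+3·0+3·1 = 5
X: 1·3 = 3 | 2·0+1·0+3·0+3·1 = 3
gcd(1,2,1,3,3) = 1

Coefficients: [1, 2, 1, 3, 3]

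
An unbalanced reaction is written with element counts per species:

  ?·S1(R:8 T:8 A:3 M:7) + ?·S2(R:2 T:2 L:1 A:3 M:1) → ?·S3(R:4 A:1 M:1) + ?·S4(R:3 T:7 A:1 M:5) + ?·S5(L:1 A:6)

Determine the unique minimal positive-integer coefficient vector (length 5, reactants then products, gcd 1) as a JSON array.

Coefficients: [5, 1, 6, 6, 1]

R: 5·8+1·2 = 42 | 6·4+6·3+1·0 = 42
T: 5·8+1·2 = 42 | 6·0+6·7+1·0 = 42
L: 5·0+1·1 = 1 | 6·0+6·0+1·1 = 1
A: 5·3+1·3 = 18 | 6·1+6·1+1·6 = 18
M: 5·7+1·1 = 36 | 6·1+6·5+1·0 = 36
gcd(5,1,6,6,1) = 1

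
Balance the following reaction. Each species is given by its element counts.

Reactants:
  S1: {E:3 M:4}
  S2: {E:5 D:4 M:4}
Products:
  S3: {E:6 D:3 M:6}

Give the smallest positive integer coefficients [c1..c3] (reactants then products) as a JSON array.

Coefficients: [3, 3, 4]

E: 3·3+3·5 = 24 | 4·6 = 24
D: 3·0+3·4 = 12 | 4·3 = 12
M: 3·4+3·4 = 24 | 4·6 = 24
gcd(3,3,4) = 1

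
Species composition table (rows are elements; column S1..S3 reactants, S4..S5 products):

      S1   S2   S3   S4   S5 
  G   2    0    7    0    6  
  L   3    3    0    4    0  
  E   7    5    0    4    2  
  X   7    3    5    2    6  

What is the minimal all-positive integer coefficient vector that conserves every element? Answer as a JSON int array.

G: 1·2+3·0+4·7 = 30 | 3·0+5·6 = 30
L: 1·3+3·3+4·0 = 12 | 3·4+5·0 = 12
E: 1·7+3·5+4·0 = 22 | 3·4+5·2 = 22
X: 1·7+3·3+4·5 = 36 | 3·2+5·6 = 36
gcd(1,3,4,3,5) = 1

Coefficients: [1, 3, 4, 3, 5]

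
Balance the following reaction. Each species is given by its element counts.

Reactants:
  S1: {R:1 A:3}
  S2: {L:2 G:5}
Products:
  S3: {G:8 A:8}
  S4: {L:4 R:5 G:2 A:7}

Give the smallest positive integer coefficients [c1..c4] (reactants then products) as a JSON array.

Coefficients: [5, 2, 1, 1]

L: 5·0+2·2 = 4 | 1·0+1·4 = 4
R: 5·1+2·0 = 5 | 1·0+1·5 = 5
G: 5·0+2·5 = 10 | 1·8+1·2 = 10
A: 5·3+2·0 = 15 | 1·8+1·7 = 15
gcd(5,2,1,1) = 1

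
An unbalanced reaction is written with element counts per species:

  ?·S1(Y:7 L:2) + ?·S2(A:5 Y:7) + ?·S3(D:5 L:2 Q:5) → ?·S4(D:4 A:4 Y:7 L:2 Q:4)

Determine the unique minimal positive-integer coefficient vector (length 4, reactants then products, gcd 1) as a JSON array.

Coefficients: [1, 4, 4, 5]

D: 1·0+4·0+4·5 = 20 | 5·4 = 20
A: 1·0+4·5+4·0 = 20 | 5·4 = 20
Y: 1·7+4·7+4·0 = 35 | 5·7 = 35
L: 1·2+4·0+4·2 = 10 | 5·2 = 10
Q: 1·0+4·0+4·5 = 20 | 5·4 = 20
gcd(1,4,4,5) = 1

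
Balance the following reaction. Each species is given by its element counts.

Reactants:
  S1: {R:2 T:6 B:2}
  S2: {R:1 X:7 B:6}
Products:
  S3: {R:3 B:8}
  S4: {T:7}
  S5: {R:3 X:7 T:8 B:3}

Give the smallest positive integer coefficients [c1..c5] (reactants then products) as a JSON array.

R: 5·2+2·1 = 12 | 2·3+2·0+2·3 = 12
X: 5·0+2·7 = 14 | 2·0+2·0+2·7 = 14
T: 5·6+2·0 = 30 | 2·0+2·7+2·8 = 30
B: 5·2+2·6 = 22 | 2·8+2·0+2·3 = 22
gcd(5,2,2,2,2) = 1

Coefficients: [5, 2, 2, 2, 2]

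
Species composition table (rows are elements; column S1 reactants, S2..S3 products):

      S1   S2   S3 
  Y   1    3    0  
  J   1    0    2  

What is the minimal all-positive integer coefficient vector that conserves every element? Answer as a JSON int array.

Coefficients: [6, 2, 3]

Y: 6·1 = 6 | 2·3+3·0 = 6
J: 6·1 = 6 | 2·0+3·2 = 6
gcd(6,2,3) = 1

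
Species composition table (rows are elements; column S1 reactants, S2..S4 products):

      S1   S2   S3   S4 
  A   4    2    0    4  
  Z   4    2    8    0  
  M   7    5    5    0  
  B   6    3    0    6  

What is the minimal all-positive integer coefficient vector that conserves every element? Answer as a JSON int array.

Coefficients: [5, 6, 1, 2]

A: 5·4 = 20 | 6·2+1·0+2·4 = 20
Z: 5·4 = 20 | 6·2+1·8+2·0 = 20
M: 5·7 = 35 | 6·5+1·5+2·0 = 35
B: 5·6 = 30 | 6·3+1·0+2·6 = 30
gcd(5,6,1,2) = 1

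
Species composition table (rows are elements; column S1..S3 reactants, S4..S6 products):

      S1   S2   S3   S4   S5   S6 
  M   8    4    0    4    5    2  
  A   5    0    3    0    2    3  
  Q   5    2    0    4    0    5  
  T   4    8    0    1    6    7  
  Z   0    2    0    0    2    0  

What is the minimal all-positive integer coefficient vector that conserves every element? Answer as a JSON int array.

Coefficients: [3, 6, 2, 3, 6, 3]

M: 3·8+6·4+2·0 = 48 | 3·4+6·5+3·2 = 48
A: 3·5+6·0+2·3 = 21 | 3·0+6·2+3·3 = 21
Q: 3·5+6·2+2·0 = 27 | 3·4+6·0+3·5 = 27
T: 3·4+6·8+2·0 = 60 | 3·1+6·6+3·7 = 60
Z: 3·0+6·2+2·0 = 12 | 3·0+6·2+3·0 = 12
gcd(3,6,2,3,6,3) = 1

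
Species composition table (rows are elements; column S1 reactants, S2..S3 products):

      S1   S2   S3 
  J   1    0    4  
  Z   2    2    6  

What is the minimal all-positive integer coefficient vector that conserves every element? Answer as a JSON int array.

J: 4·1 = 4 | 1·0+1·4 = 4
Z: 4·2 = 8 | 1·2+1·6 = 8
gcd(4,1,1) = 1

Coefficients: [4, 1, 1]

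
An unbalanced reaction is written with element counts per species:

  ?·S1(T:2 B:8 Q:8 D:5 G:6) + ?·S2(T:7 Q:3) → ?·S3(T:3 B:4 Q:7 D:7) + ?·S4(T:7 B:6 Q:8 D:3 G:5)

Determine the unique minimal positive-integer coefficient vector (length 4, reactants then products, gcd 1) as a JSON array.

Coefficients: [5, 5, 1, 6]

T: 5·2+5·7 = 45 | 1·3+6·7 = 45
B: 5·8+5·0 = 40 | 1·4+6·6 = 40
Q: 5·8+5·3 = 55 | 1·7+6·8 = 55
D: 5·5+5·0 = 25 | 1·7+6·3 = 25
G: 5·6+5·0 = 30 | 1·0+6·5 = 30
gcd(5,5,1,6) = 1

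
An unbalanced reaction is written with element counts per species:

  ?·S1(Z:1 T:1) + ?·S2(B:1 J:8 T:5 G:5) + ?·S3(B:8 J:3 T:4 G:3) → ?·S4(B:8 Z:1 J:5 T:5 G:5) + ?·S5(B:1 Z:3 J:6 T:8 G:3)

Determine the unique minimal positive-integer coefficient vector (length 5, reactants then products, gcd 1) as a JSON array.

B: 4·0+1·1+1·8 = 9 | 1·8+1·1 = 9
Z: 4·1+1·0+1·0 = 4 | 1·1+1·3 = 4
J: 4·0+1·8+1·3 = 11 | 1·5+1·6 = 11
T: 4·1+1·5+1·4 = 13 | 1·5+1·8 = 13
G: 4·0+1·5+1·3 = 8 | 1·5+1·3 = 8
gcd(4,1,1,1,1) = 1

Coefficients: [4, 1, 1, 1, 1]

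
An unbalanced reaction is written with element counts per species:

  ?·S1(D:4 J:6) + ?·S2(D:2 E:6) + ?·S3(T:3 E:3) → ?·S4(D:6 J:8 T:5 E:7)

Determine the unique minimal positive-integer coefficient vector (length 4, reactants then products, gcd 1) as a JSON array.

D: 4·4+1·2+5·0 = 18 | 3·6 = 18
J: 4·6+1·0+5·0 = 24 | 3·8 = 24
T: 4·0+1·0+5·3 = 15 | 3·5 = 15
E: 4·0+1·6+5·3 = 21 | 3·7 = 21
gcd(4,1,5,3) = 1

Coefficients: [4, 1, 5, 3]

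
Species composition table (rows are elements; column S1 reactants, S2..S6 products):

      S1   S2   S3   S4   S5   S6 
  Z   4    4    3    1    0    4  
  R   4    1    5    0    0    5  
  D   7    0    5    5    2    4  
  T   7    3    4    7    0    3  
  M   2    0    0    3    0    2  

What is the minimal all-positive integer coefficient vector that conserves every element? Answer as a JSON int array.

Coefficients: [4, 1, 2, 2, 2, 1]

Z: 4·4 = 16 | 1·4+2·3+2·1+2·0+1·4 = 16
R: 4·4 = 16 | 1·1+2·5+2·0+2·0+1·5 = 16
D: 4·7 = 28 | 1·0+2·5+2·5+2·2+1·4 = 28
T: 4·7 = 28 | 1·3+2·4+2·7+2·0+1·3 = 28
M: 4·2 = 8 | 1·0+2·0+2·3+2·0+1·2 = 8
gcd(4,1,2,2,2,1) = 1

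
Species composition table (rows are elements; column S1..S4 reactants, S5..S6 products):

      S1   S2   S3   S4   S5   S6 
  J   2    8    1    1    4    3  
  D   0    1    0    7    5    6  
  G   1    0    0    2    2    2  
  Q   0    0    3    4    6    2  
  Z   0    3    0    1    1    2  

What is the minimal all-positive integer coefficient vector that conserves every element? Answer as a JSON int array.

J: 4·2+1·8+6·1+5·1 = 27 | 6·4+1·3 = 27
D: 4·0+1·1+6·0+5·7 = 36 | 6·5+1·6 = 36
G: 4·1+1·0+6·0+5·2 = 14 | 6·2+1·2 = 14
Q: 4·0+1·0+6·3+5·4 = 38 | 6·6+1·2 = 38
Z: 4·0+1·3+6·0+5·1 = 8 | 6·1+1·2 = 8
gcd(4,1,6,5,6,1) = 1

Coefficients: [4, 1, 6, 5, 6, 1]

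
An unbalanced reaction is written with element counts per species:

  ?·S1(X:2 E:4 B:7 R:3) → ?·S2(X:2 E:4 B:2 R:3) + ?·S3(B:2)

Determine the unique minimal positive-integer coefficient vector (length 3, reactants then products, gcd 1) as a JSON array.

X: 2·2 = 4 | 2·2+5·0 = 4
E: 2·4 = 8 | 2·4+5·0 = 8
B: 2·7 = 14 | 2·2+5·2 = 14
R: 2·3 = 6 | 2·3+5·0 = 6
gcd(2,2,5) = 1

Coefficients: [2, 2, 5]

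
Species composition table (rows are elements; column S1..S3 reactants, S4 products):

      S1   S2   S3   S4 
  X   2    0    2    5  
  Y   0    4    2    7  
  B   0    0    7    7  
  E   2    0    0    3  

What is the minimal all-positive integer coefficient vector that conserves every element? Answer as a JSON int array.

X: 6·2+5·0+4·2 = 20 | 4·5 = 20
Y: 6·0+5·4+4·2 = 28 | 4·7 = 28
B: 6·0+5·0+4·7 = 28 | 4·7 = 28
E: 6·2+5·0+4·0 = 12 | 4·3 = 12
gcd(6,5,4,4) = 1

Coefficients: [6, 5, 4, 4]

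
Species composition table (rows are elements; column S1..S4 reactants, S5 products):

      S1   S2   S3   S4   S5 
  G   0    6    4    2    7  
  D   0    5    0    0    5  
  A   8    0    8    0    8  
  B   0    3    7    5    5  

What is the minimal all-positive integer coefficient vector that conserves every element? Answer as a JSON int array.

Coefficients: [5, 6, 1, 1, 6]

G: 5·0+6·6+1·4+1·2 = 42 | 6·7 = 42
D: 5·0+6·5+1·0+1·0 = 30 | 6·5 = 30
A: 5·8+6·0+1·8+1·0 = 48 | 6·8 = 48
B: 5·0+6·3+1·7+1·5 = 30 | 6·5 = 30
gcd(5,6,1,1,6) = 1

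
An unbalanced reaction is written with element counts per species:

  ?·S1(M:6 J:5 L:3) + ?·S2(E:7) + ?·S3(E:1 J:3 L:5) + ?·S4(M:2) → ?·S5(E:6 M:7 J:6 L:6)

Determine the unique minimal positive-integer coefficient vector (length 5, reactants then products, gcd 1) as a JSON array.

E: 3·0+3·7+3·1+5·0 = 24 | 4·6 = 24
M: 3·6+3·0+3·0+5·2 = 28 | 4·7 = 28
J: 3·5+3·0+3·3+5·0 = 24 | 4·6 = 24
L: 3·3+3·0+3·5+5·0 = 24 | 4·6 = 24
gcd(3,3,3,5,4) = 1

Coefficients: [3, 3, 3, 5, 4]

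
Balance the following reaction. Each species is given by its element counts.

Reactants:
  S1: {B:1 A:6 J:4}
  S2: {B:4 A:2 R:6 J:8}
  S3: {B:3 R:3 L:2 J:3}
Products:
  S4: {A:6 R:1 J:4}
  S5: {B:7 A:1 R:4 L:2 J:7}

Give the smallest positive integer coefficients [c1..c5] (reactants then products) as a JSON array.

B: 4·1+1·4+2·3 = 14 | 4·0+2·7 = 14
A: 4·6+1·2+2·0 = 26 | 4·6+2·1 = 26
R: 4·0+1·6+2·3 = 12 | 4·1+2·4 = 12
L: 4·0+1·0+2·2 = 4 | 4·0+2·2 = 4
J: 4·4+1·8+2·3 = 30 | 4·4+2·7 = 30
gcd(4,1,2,4,2) = 1

Coefficients: [4, 1, 2, 4, 2]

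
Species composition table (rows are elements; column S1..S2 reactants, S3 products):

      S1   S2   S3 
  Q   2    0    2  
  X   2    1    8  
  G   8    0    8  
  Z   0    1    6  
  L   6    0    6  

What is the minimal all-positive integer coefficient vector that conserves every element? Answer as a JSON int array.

Q: 1·2+6·0 = 2 | 1·2 = 2
X: 1·2+6·1 = 8 | 1·8 = 8
G: 1·8+6·0 = 8 | 1·8 = 8
Z: 1·0+6·1 = 6 | 1·6 = 6
L: 1·6+6·0 = 6 | 1·6 = 6
gcd(1,6,1) = 1

Coefficients: [1, 6, 1]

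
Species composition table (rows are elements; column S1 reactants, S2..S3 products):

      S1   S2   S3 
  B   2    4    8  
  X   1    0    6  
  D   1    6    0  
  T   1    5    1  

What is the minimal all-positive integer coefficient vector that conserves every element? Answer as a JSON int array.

Coefficients: [6, 1, 1]

B: 6·2 = 12 | 1·4+1·8 = 12
X: 6·1 = 6 | 1·0+1·6 = 6
D: 6·1 = 6 | 1·6+1·0 = 6
T: 6·1 = 6 | 1·5+1·1 = 6
gcd(6,1,1) = 1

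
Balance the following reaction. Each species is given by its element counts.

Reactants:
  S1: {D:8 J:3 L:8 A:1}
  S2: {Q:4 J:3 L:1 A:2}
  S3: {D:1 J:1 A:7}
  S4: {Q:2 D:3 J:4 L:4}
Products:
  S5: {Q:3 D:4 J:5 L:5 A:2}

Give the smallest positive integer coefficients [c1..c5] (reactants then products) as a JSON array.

Coefficients: [1, 2, 1, 5, 6]

Q: 1·0+2·4+1·0+5·2 = 18 | 6·3 = 18
D: 1·8+2·0+1·1+5·3 = 24 | 6·4 = 24
J: 1·3+2·3+1·1+5·4 = 30 | 6·5 = 30
L: 1·8+2·1+1·0+5·4 = 30 | 6·5 = 30
A: 1·1+2·2+1·7+5·0 = 12 | 6·2 = 12
gcd(1,2,1,5,6) = 1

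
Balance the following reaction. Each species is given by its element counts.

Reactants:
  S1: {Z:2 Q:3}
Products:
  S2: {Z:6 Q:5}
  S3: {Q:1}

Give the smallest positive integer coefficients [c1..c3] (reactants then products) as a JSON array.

Z: 3·2 = 6 | 1·6+4·0 = 6
Q: 3·3 = 9 | 1·5+4·1 = 9
gcd(3,1,4) = 1

Coefficients: [3, 1, 4]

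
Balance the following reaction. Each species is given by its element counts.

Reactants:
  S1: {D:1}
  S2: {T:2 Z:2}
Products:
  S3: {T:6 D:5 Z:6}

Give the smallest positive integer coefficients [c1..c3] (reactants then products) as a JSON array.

Coefficients: [5, 3, 1]

T: 5·0+3·2 = 6 | 1·6 = 6
D: 5·1+3·0 = 5 | 1·5 = 5
Z: 5·0+3·2 = 6 | 1·6 = 6
gcd(5,3,1) = 1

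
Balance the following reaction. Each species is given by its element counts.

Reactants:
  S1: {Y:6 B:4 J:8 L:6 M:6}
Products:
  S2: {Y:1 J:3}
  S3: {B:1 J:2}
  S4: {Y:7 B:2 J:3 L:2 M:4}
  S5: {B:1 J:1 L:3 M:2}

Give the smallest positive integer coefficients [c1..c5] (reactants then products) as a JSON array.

Y: 4·6 = 24 | 3·1+4·0+3·7+6·0 = 24
B: 4·4 = 16 | 3·0+4·1+3·2+6·1 = 16
J: 4·8 = 32 | 3·3+4·2+3·3+6·1 = 32
L: 4·6 = 24 | 3·0+4·0+3·2+6·3 = 24
M: 4·6 = 24 | 3·0+4·0+3·4+6·2 = 24
gcd(4,3,4,3,6) = 1

Coefficients: [4, 3, 4, 3, 6]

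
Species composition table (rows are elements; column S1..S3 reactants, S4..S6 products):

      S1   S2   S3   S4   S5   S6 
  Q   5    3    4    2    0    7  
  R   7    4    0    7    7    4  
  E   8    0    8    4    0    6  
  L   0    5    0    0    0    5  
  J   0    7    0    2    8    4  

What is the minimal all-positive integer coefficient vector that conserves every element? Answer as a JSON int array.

Q: 6·5+6·3+1·4 = 52 | 5·2+1·0+6·7 = 52
R: 6·7+6·4+1·0 = 66 | 5·7+1·7+6·4 = 66
E: 6·8+6·0+1·8 = 56 | 5·4+1·0+6·6 = 56
L: 6·0+6·5+1·0 = 30 | 5·0+1·0+6·5 = 30
J: 6·0+6·7+1·0 = 42 | 5·2+1·8+6·4 = 42
gcd(6,6,1,5,1,6) = 1

Coefficients: [6, 6, 1, 5, 1, 6]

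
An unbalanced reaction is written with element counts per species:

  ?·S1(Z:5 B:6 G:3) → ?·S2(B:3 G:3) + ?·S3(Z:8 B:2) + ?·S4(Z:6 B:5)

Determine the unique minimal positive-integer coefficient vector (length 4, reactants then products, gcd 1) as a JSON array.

Coefficients: [4, 4, 1, 2]

Z: 4·5 = 20 | 4·0+1·8+2·6 = 20
B: 4·6 = 24 | 4·3+1·2+2·5 = 24
G: 4·3 = 12 | 4·3+1·0+2·0 = 12
gcd(4,4,1,2) = 1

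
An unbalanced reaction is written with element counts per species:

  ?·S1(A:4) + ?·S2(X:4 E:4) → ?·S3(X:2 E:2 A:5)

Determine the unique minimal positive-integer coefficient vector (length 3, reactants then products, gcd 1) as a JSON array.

Coefficients: [5, 2, 4]

X: 5·0+2·4 = 8 | 4·2 = 8
E: 5·0+2·4 = 8 | 4·2 = 8
A: 5·4+2·0 = 20 | 4·5 = 20
gcd(5,2,4) = 1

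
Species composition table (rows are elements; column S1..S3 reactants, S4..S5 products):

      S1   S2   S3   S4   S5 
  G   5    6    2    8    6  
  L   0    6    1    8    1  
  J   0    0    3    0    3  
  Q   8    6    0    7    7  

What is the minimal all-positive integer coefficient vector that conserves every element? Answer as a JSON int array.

G: 4·5+4·6+5·2 = 54 | 3·8+5·6 = 54
L: 4·0+4·6+5·1 = 29 | 3·8+5·1 = 29
J: 4·0+4·0+5·3 = 15 | 3·0+5·3 = 15
Q: 4·8+4·6+5·0 = 56 | 3·7+5·7 = 56
gcd(4,4,5,3,5) = 1

Coefficients: [4, 4, 5, 3, 5]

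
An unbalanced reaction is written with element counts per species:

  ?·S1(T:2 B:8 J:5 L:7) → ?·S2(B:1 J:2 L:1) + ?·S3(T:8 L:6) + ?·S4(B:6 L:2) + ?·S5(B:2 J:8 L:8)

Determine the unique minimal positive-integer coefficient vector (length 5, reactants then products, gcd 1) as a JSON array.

T: 4·2 = 8 | 6·0+1·8+4·0+1·0 = 8
B: 4·8 = 32 | 6·1+1·0+4·6+1·2 = 32
J: 4·5 = 20 | 6·2+1·0+4·0+1·8 = 20
L: 4·7 = 28 | 6·1+1·6+4·2+1·8 = 28
gcd(4,6,1,4,1) = 1

Coefficients: [4, 6, 1, 4, 1]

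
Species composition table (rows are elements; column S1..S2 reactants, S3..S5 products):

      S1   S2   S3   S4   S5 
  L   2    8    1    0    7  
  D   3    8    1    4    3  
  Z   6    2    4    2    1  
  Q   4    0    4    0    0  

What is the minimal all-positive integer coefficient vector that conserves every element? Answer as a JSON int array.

Coefficients: [4, 3, 4, 5, 4]

L: 4·2+3·8 = 32 | 4·1+5·0+4·7 = 32
D: 4·3+3·8 = 36 | 4·1+5·4+4·3 = 36
Z: 4·6+3·2 = 30 | 4·4+5·2+4·1 = 30
Q: 4·4+3·0 = 16 | 4·4+5·0+4·0 = 16
gcd(4,3,4,5,4) = 1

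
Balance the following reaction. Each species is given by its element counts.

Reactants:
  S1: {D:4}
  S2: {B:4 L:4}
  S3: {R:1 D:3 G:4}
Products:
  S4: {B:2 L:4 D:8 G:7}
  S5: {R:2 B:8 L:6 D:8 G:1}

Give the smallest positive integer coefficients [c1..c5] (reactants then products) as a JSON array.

Coefficients: [5, 5, 4, 2, 2]

R: 5·0+5·0+4·1 = 4 | 2·0+2·2 = 4
B: 5·0+5·4+4·0 = 20 | 2·2+2·8 = 20
L: 5·0+5·4+4·0 = 20 | 2·4+2·6 = 20
D: 5·4+5·0+4·3 = 32 | 2·8+2·8 = 32
G: 5·0+5·0+4·4 = 16 | 2·7+2·1 = 16
gcd(5,5,4,2,2) = 1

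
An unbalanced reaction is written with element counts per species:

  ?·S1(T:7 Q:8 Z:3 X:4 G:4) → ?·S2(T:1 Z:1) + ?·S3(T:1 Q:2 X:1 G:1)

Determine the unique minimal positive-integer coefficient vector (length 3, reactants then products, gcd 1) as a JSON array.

T: 1·7 = 7 | 3·1+4·1 = 7
Q: 1·8 = 8 | 3·0+4·2 = 8
Z: 1·3 = 3 | 3·1+4·0 = 3
X: 1·4 = 4 | 3·0+4·1 = 4
G: 1·4 = 4 | 3·0+4·1 = 4
gcd(1,3,4) = 1

Coefficients: [1, 3, 4]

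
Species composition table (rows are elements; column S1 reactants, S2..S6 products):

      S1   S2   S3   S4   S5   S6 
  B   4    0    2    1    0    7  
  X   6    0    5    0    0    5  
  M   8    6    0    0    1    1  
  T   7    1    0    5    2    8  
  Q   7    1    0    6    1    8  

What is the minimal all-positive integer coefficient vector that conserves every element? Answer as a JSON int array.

Coefficients: [5, 6, 5, 3, 3, 1]

B: 5·4 = 20 | 6·0+5·2+3·1+3·0+1·7 = 20
X: 5·6 = 30 | 6·0+5·5+3·0+3·0+1·5 = 30
M: 5·8 = 40 | 6·6+5·0+3·0+3·1+1·1 = 40
T: 5·7 = 35 | 6·1+5·0+3·5+3·2+1·8 = 35
Q: 5·7 = 35 | 6·1+5·0+3·6+3·1+1·8 = 35
gcd(5,6,5,3,3,1) = 1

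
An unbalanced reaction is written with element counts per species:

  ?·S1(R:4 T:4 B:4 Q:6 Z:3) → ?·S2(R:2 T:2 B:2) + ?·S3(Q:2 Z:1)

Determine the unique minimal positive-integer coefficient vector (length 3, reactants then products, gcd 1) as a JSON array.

R: 1·4 = 4 | 2·2+3·0 = 4
T: 1·4 = 4 | 2·2+3·0 = 4
B: 1·4 = 4 | 2·2+3·0 = 4
Q: 1·6 = 6 | 2·0+3·2 = 6
Z: 1·3 = 3 | 2·0+3·1 = 3
gcd(1,2,3) = 1

Coefficients: [1, 2, 3]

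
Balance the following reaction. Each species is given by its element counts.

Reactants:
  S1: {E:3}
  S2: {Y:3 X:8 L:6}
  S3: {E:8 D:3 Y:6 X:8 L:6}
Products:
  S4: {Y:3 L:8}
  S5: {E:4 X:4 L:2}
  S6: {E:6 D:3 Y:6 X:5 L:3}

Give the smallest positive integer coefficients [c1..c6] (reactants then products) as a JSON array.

E: 4·3+1·0+4·8 = 44 | 1·0+5·4+4·6 = 44
D: 4·0+1·0+4·3 = 12 | 1·0+5·0+4·3 = 12
Y: 4·0+1·3+4·6 = 27 | 1·3+5·0+4·6 = 27
X: 4·0+1·8+4·8 = 40 | 1·0+5·4+4·5 = 40
L: 4·0+1·6+4·6 = 30 | 1·8+5·2+4·3 = 30
gcd(4,1,4,1,5,4) = 1

Coefficients: [4, 1, 4, 1, 5, 4]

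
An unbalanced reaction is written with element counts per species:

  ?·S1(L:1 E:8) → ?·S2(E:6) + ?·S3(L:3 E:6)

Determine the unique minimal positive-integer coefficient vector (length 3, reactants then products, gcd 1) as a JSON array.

Coefficients: [3, 3, 1]

L: 3·1 = 3 | 3·0+1·3 = 3
E: 3·8 = 24 | 3·6+1·6 = 24
gcd(3,3,1) = 1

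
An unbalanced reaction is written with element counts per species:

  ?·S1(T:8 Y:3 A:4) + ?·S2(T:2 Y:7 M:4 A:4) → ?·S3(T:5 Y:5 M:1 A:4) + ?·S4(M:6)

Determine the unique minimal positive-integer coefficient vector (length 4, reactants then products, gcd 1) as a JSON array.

Coefficients: [3, 3, 6, 1]

T: 3·8+3·2 = 30 | 6·5+1·0 = 30
Y: 3·3+3·7 = 30 | 6·5+1·0 = 30
M: 3·0+3·4 = 12 | 6·1+1·6 = 12
A: 3·4+3·4 = 24 | 6·4+1·0 = 24
gcd(3,3,6,1) = 1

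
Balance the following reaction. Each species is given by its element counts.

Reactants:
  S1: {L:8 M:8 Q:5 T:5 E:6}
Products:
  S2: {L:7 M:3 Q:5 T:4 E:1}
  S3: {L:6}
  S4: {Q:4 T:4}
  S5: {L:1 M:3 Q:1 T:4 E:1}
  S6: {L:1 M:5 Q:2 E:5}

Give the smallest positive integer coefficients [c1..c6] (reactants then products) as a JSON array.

Coefficients: [4, 1, 3, 1, 3, 4]

L: 4·8 = 32 | 1·7+3·6+1·0+3·1+4·1 = 32
M: 4·8 = 32 | 1·3+3·0+1·0+3·3+4·5 = 32
Q: 4·5 = 20 | 1·5+3·0+1·4+3·1+4·2 = 20
T: 4·5 = 20 | 1·4+3·0+1·4+3·4+4·0 = 20
E: 4·6 = 24 | 1·1+3·0+1·0+3·1+4·5 = 24
gcd(4,1,3,1,3,4) = 1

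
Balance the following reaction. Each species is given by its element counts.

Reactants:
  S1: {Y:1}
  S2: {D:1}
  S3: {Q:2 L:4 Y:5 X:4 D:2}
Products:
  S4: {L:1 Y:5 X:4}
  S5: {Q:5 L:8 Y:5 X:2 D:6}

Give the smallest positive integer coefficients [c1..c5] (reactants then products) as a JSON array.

Q: 5·0+2·0+5·2 = 10 | 4·0+2·5 = 10
L: 5·0+2·0+5·4 = 20 | 4·1+2·8 = 20
Y: 5·1+2·0+5·5 = 30 | 4·5+2·5 = 30
X: 5·0+2·0+5·4 = 20 | 4·4+2·2 = 20
D: 5·0+2·1+5·2 = 12 | 4·0+2·6 = 12
gcd(5,2,5,4,2) = 1

Coefficients: [5, 2, 5, 4, 2]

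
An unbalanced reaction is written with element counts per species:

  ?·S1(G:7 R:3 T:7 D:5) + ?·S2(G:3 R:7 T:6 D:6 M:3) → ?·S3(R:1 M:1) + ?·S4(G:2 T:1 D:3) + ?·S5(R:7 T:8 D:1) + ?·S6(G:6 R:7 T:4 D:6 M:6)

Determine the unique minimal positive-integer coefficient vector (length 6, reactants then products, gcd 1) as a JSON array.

G: 1·7+3·3 = 16 | 3·0+5·2+2·0+1·6 = 16
R: 1·3+3·7 = 24 | 3·1+5·0+2·7+1·7 = 24
T: 1·7+3·6 = 25 | 3·0+5·1+2·8+1·4 = 25
D: 1·5+3·6 = 23 | 3·0+5·3+2·1+1·6 = 23
M: 1·0+3·3 = 9 | 3·1+5·0+2·0+1·6 = 9
gcd(1,3,3,5,2,1) = 1

Coefficients: [1, 3, 3, 5, 2, 1]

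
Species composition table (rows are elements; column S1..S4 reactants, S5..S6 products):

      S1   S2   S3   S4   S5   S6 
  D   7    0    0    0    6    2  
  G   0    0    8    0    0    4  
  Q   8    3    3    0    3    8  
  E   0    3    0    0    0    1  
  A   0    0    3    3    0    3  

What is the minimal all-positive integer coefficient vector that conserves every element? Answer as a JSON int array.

Coefficients: [6, 2, 3, 3, 5, 6]

D: 6·7+2·0+3·0+3·0 = 42 | 5·6+6·2 = 42
G: 6·0+2·0+3·8+3·0 = 24 | 5·0+6·4 = 24
Q: 6·8+2·3+3·3+3·0 = 63 | 5·3+6·8 = 63
E: 6·0+2·3+3·0+3·0 = 6 | 5·0+6·1 = 6
A: 6·0+2·0+3·3+3·3 = 18 | 5·0+6·3 = 18
gcd(6,2,3,3,5,6) = 1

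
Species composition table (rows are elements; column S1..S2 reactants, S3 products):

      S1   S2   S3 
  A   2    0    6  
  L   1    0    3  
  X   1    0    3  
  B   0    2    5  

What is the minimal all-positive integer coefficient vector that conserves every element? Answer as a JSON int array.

Coefficients: [6, 5, 2]

A: 6·2+5·0 = 12 | 2·6 = 12
L: 6·1+5·0 = 6 | 2·3 = 6
X: 6·1+5·0 = 6 | 2·3 = 6
B: 6·0+5·2 = 10 | 2·5 = 10
gcd(6,5,2) = 1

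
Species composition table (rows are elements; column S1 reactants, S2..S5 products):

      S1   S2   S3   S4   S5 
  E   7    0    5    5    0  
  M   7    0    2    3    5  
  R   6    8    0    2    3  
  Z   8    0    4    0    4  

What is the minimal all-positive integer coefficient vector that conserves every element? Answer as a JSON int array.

E: 5·7 = 35 | 2·0+6·5+1·5+4·0 = 35
M: 5·7 = 35 | 2·0+6·2+1·3+4·5 = 35
R: 5·6 = 30 | 2·8+6·0+1·2+4·3 = 30
Z: 5·8 = 40 | 2·0+6·4+1·0+4·4 = 40
gcd(5,2,6,1,4) = 1

Coefficients: [5, 2, 6, 1, 4]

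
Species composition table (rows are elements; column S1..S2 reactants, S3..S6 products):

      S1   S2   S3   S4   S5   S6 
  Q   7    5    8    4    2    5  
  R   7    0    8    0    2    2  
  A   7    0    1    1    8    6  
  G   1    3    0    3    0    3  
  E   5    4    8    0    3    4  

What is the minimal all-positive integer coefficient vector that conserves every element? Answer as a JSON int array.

Q: 6·7+5·5 = 67 | 4·8+4·4+2·2+3·5 = 67
R: 6·7+5·0 = 42 | 4·8+4·0+2·2+3·2 = 42
A: 6·7+5·0 = 42 | 4·1+4·1+2·8+3·6 = 42
G: 6·1+5·3 = 21 | 4·0+4·3+2·0+3·3 = 21
E: 6·5+5·4 = 50 | 4·8+4·0+2·3+3·4 = 50
gcd(6,5,4,4,2,3) = 1

Coefficients: [6, 5, 4, 4, 2, 3]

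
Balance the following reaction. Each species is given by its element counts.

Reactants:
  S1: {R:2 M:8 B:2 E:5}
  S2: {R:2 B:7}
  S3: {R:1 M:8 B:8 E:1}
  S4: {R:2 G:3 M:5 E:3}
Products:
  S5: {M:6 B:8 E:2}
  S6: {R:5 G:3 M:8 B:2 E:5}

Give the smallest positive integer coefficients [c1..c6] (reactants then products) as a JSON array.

R: 4·2+4·2+2·1+6·2 = 30 | 5·0+6·5 = 30
G: 4·0+4·0+2·0+6·3 = 18 | 5·0+6·3 = 18
M: 4·8+4·0+2·8+6·5 = 78 | 5·6+6·8 = 78
B: 4·2+4·7+2·8+6·0 = 52 | 5·8+6·2 = 52
E: 4·5+4·0+2·1+6·3 = 40 | 5·2+6·5 = 40
gcd(4,4,2,6,5,6) = 1

Coefficients: [4, 4, 2, 6, 5, 6]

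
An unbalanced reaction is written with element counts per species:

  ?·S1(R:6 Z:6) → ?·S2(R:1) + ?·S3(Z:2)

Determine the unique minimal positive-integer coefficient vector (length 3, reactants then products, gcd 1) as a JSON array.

Coefficients: [1, 6, 3]

R: 1·6 = 6 | 6·1+3·0 = 6
Z: 1·6 = 6 | 6·0+3·2 = 6
gcd(1,6,3) = 1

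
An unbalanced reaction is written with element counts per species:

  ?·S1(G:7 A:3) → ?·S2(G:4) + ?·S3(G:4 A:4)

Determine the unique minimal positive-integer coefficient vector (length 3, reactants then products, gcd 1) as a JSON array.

Coefficients: [4, 4, 3]

G: 4·7 = 28 | 4·4+3·4 = 28
A: 4·3 = 12 | 4·0+3·4 = 12
gcd(4,4,3) = 1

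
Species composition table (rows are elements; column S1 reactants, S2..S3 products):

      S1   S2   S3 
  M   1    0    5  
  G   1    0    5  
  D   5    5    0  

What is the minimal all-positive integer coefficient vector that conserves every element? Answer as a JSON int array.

Coefficients: [5, 5, 1]

M: 5·1 = 5 | 5·0+1·5 = 5
G: 5·1 = 5 | 5·0+1·5 = 5
D: 5·5 = 25 | 5·5+1·0 = 25
gcd(5,5,1) = 1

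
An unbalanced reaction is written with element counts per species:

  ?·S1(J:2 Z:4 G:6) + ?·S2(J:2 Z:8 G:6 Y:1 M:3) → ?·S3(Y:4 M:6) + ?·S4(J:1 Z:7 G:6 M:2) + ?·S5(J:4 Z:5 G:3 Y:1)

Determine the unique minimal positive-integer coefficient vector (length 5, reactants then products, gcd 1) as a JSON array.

J: 1·2+6·2 = 14 | 1·0+6·1+2·4 = 14
Z: 1·4+6·8 = 52 | 1·0+6·7+2·5 = 52
G: 1·6+6·6 = 42 | 1·0+6·6+2·3 = 42
Y: 1·0+6·1 = 6 | 1·4+6·0+2·1 = 6
M: 1·0+6·3 = 18 | 1·6+6·2+2·0 = 18
gcd(1,6,1,6,2) = 1

Coefficients: [1, 6, 1, 6, 2]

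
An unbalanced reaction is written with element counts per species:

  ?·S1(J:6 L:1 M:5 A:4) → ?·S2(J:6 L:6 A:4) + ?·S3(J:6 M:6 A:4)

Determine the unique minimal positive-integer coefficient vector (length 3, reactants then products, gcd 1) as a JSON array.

J: 6·6 = 36 | 1·6+5·6 = 36
L: 6·1 = 6 | 1·6+5·0 = 6
M: 6·5 = 30 | 1·0+5·6 = 30
A: 6·4 = 24 | 1·4+5·4 = 24
gcd(6,1,5) = 1

Coefficients: [6, 1, 5]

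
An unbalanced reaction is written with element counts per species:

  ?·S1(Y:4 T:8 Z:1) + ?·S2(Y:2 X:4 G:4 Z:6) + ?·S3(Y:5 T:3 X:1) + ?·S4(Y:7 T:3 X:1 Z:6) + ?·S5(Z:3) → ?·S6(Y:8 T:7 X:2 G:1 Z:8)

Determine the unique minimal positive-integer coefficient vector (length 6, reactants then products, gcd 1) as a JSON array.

Y: 2·4+1·2+3·5+1·7+6·0 = 32 | 4·8 = 32
T: 2·8+1·0+3·3+1·3+6·0 = 28 | 4·7 = 28
X: 2·0+1·4+3·1+1·1+6·0 = 8 | 4·2 = 8
G: 2·0+1·4+3·0+1·0+6·0 = 4 | 4·1 = 4
Z: 2·1+1·6+3·0+1·6+6·3 = 32 | 4·8 = 32
gcd(2,1,3,1,6,4) = 1

Coefficients: [2, 1, 3, 1, 6, 4]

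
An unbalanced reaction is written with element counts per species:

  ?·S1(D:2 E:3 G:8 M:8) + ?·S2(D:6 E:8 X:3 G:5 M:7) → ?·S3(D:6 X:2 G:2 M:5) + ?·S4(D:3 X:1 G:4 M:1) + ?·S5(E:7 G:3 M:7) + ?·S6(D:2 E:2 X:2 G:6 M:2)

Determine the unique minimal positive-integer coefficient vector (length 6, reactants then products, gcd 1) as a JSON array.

D: 4·2+4·6 = 32 | 2·6+6·3+6·0+1·2 = 32
E: 4·3+4·8 = 44 | 2·0+6·0+6·7+1·2 = 44
X: 4·0+4·3 = 12 | 2·2+6·1+6·0+1·2 = 12
G: 4·8+4·5 = 52 | 2·2+6·4+6·3+1·6 = 52
M: 4·8+4·7 = 60 | 2·5+6·1+6·7+1·2 = 60
gcd(4,4,2,6,6,1) = 1

Coefficients: [4, 4, 2, 6, 6, 1]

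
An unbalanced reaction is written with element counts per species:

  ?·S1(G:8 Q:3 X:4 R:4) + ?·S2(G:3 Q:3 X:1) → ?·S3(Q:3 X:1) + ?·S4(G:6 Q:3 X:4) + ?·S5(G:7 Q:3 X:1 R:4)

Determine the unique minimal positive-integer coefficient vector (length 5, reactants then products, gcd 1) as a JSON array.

G: 3·8+5·3 = 39 | 2·0+3·6+3·7 = 39
Q: 3·3+5·3 = 24 | 2·3+3·3+3·3 = 24
X: 3·4+5·1 = 17 | 2·1+3·4+3·1 = 17
R: 3·4+5·0 = 12 | 2·0+3·0+3·4 = 12
gcd(3,5,2,3,3) = 1

Coefficients: [3, 5, 2, 3, 3]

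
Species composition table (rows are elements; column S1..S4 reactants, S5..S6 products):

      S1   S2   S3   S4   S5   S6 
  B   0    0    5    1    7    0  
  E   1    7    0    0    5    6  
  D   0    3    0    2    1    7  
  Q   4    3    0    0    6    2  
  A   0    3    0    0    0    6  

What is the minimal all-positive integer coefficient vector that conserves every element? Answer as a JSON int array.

Coefficients: [4, 4, 5, 3, 4, 2]

B: 4·0+4·0+5·5+3·1 = 28 | 4·7+2·0 = 28
E: 4·1+4·7+5·0+3·0 = 32 | 4·5+2·6 = 32
D: 4·0+4·3+5·0+3·2 = 18 | 4·1+2·7 = 18
Q: 4·4+4·3+5·0+3·0 = 28 | 4·6+2·2 = 28
A: 4·0+4·3+5·0+3·0 = 12 | 4·0+2·6 = 12
gcd(4,4,5,3,4,2) = 1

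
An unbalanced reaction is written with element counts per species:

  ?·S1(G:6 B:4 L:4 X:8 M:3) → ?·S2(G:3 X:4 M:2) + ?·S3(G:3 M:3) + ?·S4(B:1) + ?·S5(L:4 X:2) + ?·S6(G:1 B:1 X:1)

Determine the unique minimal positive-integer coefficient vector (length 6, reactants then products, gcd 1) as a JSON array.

G: 3·6 = 18 | 3·3+1·3+6·0+3·0+6·1 = 18
B: 3·4 = 12 | 3·0+1·0+6·1+3·0+6·1 = 12
L: 3·4 = 12 | 3·0+1·0+6·0+3·4+6·0 = 12
X: 3·8 = 24 | 3·4+1·0+6·0+3·2+6·1 = 24
M: 3·3 = 9 | 3·2+1·3+6·0+3·0+6·0 = 9
gcd(3,3,1,6,3,6) = 1

Coefficients: [3, 3, 1, 6, 3, 6]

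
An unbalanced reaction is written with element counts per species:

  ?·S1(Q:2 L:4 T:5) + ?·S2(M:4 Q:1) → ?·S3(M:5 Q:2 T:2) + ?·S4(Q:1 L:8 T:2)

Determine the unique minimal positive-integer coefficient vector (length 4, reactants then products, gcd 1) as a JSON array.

M: 2·0+5·4 = 20 | 4·5+1·0 = 20
Q: 2·2+5·1 = 9 | 4·2+1·1 = 9
L: 2·4+5·0 = 8 | 4·0+1·8 = 8
T: 2·5+5·0 = 10 | 4·2+1·2 = 10
gcd(2,5,4,1) = 1

Coefficients: [2, 5, 4, 1]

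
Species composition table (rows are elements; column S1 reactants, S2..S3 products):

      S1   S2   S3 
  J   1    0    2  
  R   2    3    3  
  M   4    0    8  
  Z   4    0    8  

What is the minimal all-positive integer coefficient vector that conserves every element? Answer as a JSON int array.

J: 6·1 = 6 | 1·0+3·2 = 6
R: 6·2 = 12 | 1·3+3·3 = 12
M: 6·4 = 24 | 1·0+3·8 = 24
Z: 6·4 = 24 | 1·0+3·8 = 24
gcd(6,1,3) = 1

Coefficients: [6, 1, 3]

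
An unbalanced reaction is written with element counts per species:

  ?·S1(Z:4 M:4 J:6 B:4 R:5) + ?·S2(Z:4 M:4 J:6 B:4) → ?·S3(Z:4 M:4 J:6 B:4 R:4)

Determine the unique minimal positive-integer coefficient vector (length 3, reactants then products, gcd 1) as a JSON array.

Coefficients: [4, 1, 5]

Z: 4·4+1·4 = 20 | 5·4 = 20
M: 4·4+1·4 = 20 | 5·4 = 20
J: 4·6+1·6 = 30 | 5·6 = 30
B: 4·4+1·4 = 20 | 5·4 = 20
R: 4·5+1·0 = 20 | 5·4 = 20
gcd(4,1,5) = 1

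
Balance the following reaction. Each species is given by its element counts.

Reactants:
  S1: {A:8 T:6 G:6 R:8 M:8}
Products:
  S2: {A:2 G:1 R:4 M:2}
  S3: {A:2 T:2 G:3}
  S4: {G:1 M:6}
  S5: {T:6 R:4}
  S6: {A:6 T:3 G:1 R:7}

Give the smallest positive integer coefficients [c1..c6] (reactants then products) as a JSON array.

A: 5·8 = 40 | 2·2+6·2+6·0+1·0+4·6 = 40
T: 5·6 = 30 | 2·0+6·2+6·0+1·6+4·3 = 30
G: 5·6 = 30 | 2·1+6·3+6·1+1·0+4·1 = 30
R: 5·8 = 40 | 2·4+6·0+6·0+1·4+4·7 = 40
M: 5·8 = 40 | 2·2+6·0+6·6+1·0+4·0 = 40
gcd(5,2,6,6,1,4) = 1

Coefficients: [5, 2, 6, 6, 1, 4]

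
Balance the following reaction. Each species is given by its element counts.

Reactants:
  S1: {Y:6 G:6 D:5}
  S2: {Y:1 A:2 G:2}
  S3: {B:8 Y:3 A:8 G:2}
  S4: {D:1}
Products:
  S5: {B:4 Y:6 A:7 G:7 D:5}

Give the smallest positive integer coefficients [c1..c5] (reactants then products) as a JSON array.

B: 1·0+3·0+1·8+5·0 = 8 | 2·4 = 8
Y: 1·6+3·1+1·3+5·0 = 12 | 2·6 = 12
A: 1·0+3·2+1·8+5·0 = 14 | 2·7 = 14
G: 1·6+3·2+1·2+5·0 = 14 | 2·7 = 14
D: 1·5+3·0+1·0+5·1 = 10 | 2·5 = 10
gcd(1,3,1,5,2) = 1

Coefficients: [1, 3, 1, 5, 2]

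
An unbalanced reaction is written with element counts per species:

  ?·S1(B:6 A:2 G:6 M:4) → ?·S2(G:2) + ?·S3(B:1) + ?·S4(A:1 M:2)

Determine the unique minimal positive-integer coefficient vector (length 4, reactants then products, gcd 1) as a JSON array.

Coefficients: [1, 3, 6, 2]

B: 1·6 = 6 | 3·0+6·1+2·0 = 6
A: 1·2 = 2 | 3·0+6·0+2·1 = 2
G: 1·6 = 6 | 3·2+6·0+2·0 = 6
M: 1·4 = 4 | 3·0+6·0+2·2 = 4
gcd(1,3,6,2) = 1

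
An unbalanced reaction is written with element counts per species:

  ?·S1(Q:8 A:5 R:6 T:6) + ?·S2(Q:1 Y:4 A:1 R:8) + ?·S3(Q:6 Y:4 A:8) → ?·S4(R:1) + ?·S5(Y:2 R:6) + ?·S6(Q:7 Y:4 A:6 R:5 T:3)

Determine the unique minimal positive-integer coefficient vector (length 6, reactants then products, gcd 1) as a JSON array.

Coefficients: [2, 6, 1, 4, 6, 4]

Q: 2·8+6·1+1·6 = 28 | 4·0+6·0+4·7 = 28
Y: 2·0+6·4+1·4 = 28 | 4·0+6·2+4·4 = 28
A: 2·5+6·1+1·8 = 24 | 4·0+6·0+4·6 = 24
R: 2·6+6·8+1·0 = 60 | 4·1+6·6+4·5 = 60
T: 2·6+6·0+1·0 = 12 | 4·0+6·0+4·3 = 12
gcd(2,6,1,4,6,4) = 1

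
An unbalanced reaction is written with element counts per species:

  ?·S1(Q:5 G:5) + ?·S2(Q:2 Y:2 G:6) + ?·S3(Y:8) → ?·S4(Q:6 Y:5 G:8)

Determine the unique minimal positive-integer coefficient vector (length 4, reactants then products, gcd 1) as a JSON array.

Q: 2·5+1·2+1·0 = 12 | 2·6 = 12
Y: 2·0+1·2+1·8 = 10 | 2·5 = 10
G: 2·5+1·6+1·0 = 16 | 2·8 = 16
gcd(2,1,1,2) = 1

Coefficients: [2, 1, 1, 2]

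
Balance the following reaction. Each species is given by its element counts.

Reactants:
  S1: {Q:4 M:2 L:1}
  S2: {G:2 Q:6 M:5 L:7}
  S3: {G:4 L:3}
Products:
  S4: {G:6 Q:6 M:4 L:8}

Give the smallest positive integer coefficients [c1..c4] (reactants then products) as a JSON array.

G: 3·0+2·2+5·4 = 24 | 4·6 = 24
Q: 3·4+2·6+5·0 = 24 | 4·6 = 24
M: 3·2+2·5+5·0 = 16 | 4·4 = 16
L: 3·1+2·7+5·3 = 32 | 4·8 = 32
gcd(3,2,5,4) = 1

Coefficients: [3, 2, 5, 4]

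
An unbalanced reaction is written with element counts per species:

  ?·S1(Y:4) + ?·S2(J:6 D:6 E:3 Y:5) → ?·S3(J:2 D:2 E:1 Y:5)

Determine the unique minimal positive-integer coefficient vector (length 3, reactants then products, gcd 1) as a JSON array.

J: 5·0+2·6 = 12 | 6·2 = 12
D: 5·0+2·6 = 12 | 6·2 = 12
E: 5·0+2·3 = 6 | 6·1 = 6
Y: 5·4+2·5 = 30 | 6·5 = 30
gcd(5,2,6) = 1

Coefficients: [5, 2, 6]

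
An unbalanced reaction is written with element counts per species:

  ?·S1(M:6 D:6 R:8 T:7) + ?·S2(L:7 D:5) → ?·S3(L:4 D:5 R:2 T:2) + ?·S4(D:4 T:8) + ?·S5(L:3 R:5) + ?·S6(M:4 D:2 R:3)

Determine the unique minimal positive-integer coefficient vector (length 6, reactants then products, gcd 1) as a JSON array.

L: 4·0+2·7 = 14 | 2·4+3·0+2·3+6·0 = 14
M: 4·6+2·0 = 24 | 2·0+3·0+2·0+6·4 = 24
D: 4·6+2·5 = 34 | 2·5+3·4+2·0+6·2 = 34
R: 4·8+2·0 = 32 | 2·2+3·0+2·5+6·3 = 32
T: 4·7+2·0 = 28 | 2·2+3·8+2·0+6·0 = 28
gcd(4,2,2,3,2,6) = 1

Coefficients: [4, 2, 2, 3, 2, 6]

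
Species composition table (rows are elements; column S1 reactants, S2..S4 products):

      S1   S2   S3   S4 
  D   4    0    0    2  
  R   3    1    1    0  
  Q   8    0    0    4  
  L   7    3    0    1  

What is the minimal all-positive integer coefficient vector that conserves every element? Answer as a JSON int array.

Coefficients: [3, 5, 4, 6]

D: 3·4 = 12 | 5·0+4·0+6·2 = 12
R: 3·3 = 9 | 5·1+4·1+6·0 = 9
Q: 3·8 = 24 | 5·0+4·0+6·4 = 24
L: 3·7 = 21 | 5·3+4·0+6·1 = 21
gcd(3,5,4,6) = 1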